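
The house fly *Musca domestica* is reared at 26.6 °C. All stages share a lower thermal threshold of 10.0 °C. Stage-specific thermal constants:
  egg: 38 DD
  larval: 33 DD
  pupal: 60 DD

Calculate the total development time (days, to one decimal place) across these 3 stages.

Daily accumulation at 26.6 °C = 26.6 − 10.0 = 16.6 DD/day.
Total K = 38 + 33 + 60 = 131 DD.
Total duration = 131 / 16.6 = 7.892 ≈ 7.9 days.

7.9 days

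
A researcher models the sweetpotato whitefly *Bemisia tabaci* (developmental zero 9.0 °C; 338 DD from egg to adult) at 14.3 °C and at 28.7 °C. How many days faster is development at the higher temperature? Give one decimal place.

At 14.3 °C: 338 / (14.3 − 9.0) = 338 / 5.3 = 63.774 d.
At 28.7 °C: 338 / (28.7 − 9.0) = 338 / 19.7 = 17.157 d.
Difference = |63.774 − 17.157| = 46.616 ≈ 46.6 days.

46.6 days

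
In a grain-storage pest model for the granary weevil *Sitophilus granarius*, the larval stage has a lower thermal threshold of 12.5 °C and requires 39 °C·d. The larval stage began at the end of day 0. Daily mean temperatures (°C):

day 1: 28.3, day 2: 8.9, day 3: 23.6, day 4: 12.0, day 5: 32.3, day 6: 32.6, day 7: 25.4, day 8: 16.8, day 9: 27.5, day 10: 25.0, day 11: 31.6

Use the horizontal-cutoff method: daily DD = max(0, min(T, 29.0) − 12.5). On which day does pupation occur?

day 5

Daily DD above 12.5 °C (capped at 16.5): 15.8, 0.0, 11.1, 0.0, 16.5, 16.5, 12.9, 4.3, 15.0, 12.5, 16.5.
Cumulative: 15.8, 15.8, 26.9, 26.9, 43.4, 59.9, 72.8, 77.1, 92.1, 104.6, 121.1.
The total first reaches 39 DD on day 5.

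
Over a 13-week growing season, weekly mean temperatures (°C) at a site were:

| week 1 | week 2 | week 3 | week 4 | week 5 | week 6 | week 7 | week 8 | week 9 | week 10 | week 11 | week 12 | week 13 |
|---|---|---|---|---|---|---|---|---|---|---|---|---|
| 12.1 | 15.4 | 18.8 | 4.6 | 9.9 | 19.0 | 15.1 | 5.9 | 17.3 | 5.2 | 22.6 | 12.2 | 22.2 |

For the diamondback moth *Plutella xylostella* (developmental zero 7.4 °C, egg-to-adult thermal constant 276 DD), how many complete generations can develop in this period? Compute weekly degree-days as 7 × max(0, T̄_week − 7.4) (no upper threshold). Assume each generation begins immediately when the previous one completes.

Weekly DD (7 × max(0, T̄ − 7.4)): 32.9, 56.0, 79.8, 0.0, 17.5, 81.2, 53.9, 0.0, 69.3, 0.0, 106.4, 33.6, 103.6.
Season total = 634.2 DD.
Complete generations = ⌊634.2 / 276⌋ = 2.

2 generations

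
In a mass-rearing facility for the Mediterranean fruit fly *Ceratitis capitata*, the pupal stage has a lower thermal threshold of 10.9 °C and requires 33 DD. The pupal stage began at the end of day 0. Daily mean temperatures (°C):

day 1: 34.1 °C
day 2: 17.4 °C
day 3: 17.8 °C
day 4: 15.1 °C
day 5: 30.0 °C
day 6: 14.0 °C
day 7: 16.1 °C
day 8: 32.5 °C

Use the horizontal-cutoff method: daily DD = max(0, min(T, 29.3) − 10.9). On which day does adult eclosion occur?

day 4

Daily DD above 10.9 °C (capped at 18.4): 18.4, 6.5, 6.9, 4.2, 18.4, 3.1, 5.2, 18.4.
Cumulative: 18.4, 24.9, 31.8, 36.0, 54.4, 57.5, 62.7, 81.1.
The total first reaches 33 DD on day 4.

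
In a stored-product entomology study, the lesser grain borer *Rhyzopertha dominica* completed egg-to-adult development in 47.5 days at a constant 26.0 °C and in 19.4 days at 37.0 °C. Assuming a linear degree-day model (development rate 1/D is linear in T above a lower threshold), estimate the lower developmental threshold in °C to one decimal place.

18.4 °C

Equal thermal constants: D₁(T₁ − T_b) = D₂(T₂ − T_b).
47.5·(26.0 − T_b) = 19.4·(37.0 − T_b)
T_b = (47.5·26.0 − 19.4·37.0) / (47.5 − 19.4) = 517.20 / 28.1 = 18.406 °C ≈ 18.4 °C.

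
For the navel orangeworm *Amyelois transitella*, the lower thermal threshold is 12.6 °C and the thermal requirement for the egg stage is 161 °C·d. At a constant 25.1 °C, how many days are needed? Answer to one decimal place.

Daily accumulation = 25.1 − 12.6 = 12.5 DD/day.
Duration = 161 / 12.5 = 12.880 ≈ 12.9 days.

12.9 days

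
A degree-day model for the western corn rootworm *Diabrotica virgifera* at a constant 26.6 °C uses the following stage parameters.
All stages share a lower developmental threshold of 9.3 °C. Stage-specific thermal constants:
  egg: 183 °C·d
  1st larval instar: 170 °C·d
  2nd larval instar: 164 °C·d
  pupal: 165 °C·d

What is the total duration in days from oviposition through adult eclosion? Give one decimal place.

Daily accumulation at 26.6 °C = 26.6 − 9.3 = 17.3 DD/day.
Total K = 183 + 170 + 164 + 165 = 682 DD.
Total duration = 682 / 17.3 = 39.422 ≈ 39.4 days.

39.4 days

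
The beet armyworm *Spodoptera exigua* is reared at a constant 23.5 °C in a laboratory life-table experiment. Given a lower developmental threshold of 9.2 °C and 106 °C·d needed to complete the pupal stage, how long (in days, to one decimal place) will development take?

Daily accumulation = 23.5 − 9.2 = 14.3 DD/day.
Duration = 106 / 14.3 = 7.413 ≈ 7.4 days.

7.4 days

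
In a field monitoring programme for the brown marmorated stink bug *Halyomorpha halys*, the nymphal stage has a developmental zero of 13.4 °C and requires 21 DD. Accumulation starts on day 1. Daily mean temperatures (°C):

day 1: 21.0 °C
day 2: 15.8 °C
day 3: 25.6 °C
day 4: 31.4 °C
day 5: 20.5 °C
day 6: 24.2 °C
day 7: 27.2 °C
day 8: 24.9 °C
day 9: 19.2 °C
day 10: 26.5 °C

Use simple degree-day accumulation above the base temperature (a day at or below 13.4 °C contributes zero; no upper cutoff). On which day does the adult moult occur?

day 3

Daily DD above 13.4 °C: 7.6, 2.4, 12.2, 18.0, 7.1, 10.8, 13.8, 11.5, 5.8, 13.1.
Cumulative: 7.6, 10.0, 22.2, 40.2, 47.3, 58.1, 71.9, 83.4, 89.2, 102.3.
The total first reaches 21 DD on day 3.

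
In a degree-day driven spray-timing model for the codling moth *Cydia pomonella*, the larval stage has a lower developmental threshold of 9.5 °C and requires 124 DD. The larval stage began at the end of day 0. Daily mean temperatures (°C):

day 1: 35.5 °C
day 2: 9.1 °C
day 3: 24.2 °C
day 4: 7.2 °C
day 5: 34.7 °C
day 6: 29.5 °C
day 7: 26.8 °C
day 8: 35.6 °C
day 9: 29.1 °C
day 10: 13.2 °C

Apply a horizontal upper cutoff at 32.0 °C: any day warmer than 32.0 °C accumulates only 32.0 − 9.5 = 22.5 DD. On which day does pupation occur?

day 9

Daily DD above 9.5 °C (capped at 22.5): 22.5, 0.0, 14.7, 0.0, 22.5, 20.0, 17.3, 22.5, 19.6, 3.7.
Cumulative: 22.5, 22.5, 37.2, 37.2, 59.7, 79.7, 97.0, 119.5, 139.1, 142.8.
The total first reaches 124 DD on day 9.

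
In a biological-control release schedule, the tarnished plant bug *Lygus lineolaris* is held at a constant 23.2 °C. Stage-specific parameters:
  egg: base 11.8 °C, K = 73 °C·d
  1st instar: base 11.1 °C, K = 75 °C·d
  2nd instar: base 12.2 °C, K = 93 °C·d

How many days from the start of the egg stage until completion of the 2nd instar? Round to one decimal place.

21.1 days

egg: 73 / (23.2 − 11.8) = 73 / 11.4 = 6.404 d.
1st instar: 75 / (23.2 − 11.1) = 75 / 12.1 = 6.198 d.
2nd instar: 93 / (23.2 − 12.2) = 93 / 11.0 = 8.455 d.
Sum = 21.056 ≈ 21.1 days.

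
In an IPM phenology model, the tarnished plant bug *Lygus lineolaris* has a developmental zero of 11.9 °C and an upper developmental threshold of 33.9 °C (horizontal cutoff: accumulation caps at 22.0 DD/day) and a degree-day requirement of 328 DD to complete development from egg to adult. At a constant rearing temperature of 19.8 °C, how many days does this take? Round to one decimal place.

41.5 days

Daily accumulation = 19.8 − 11.9 = 7.9 DD/day.
Duration = 328 / 7.9 = 41.519 ≈ 41.5 days.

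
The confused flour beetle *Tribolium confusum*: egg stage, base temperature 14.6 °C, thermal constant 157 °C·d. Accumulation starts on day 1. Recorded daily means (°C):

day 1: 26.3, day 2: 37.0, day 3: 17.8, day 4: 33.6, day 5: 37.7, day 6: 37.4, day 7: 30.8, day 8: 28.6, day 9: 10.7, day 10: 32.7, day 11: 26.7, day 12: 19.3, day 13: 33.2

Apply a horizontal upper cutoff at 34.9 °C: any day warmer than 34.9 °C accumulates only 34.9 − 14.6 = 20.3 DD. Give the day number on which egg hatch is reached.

day 12

Daily DD above 14.6 °C (capped at 20.3): 11.7, 20.3, 3.2, 19.0, 20.3, 20.3, 16.2, 14.0, 0.0, 18.1, 12.1, 4.7, 18.6.
Cumulative: 11.7, 32.0, 35.2, 54.2, 74.5, 94.8, 111.0, 125.0, 125.0, 143.1, 155.2, 159.9, 178.5.
The total first reaches 157 DD on day 12.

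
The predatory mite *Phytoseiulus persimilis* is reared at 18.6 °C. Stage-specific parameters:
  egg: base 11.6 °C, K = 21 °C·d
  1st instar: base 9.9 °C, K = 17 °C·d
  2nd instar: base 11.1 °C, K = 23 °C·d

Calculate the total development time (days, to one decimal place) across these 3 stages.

8.0 days

egg: 21 / (18.6 − 11.6) = 21 / 7.0 = 3.000 d.
1st instar: 17 / (18.6 − 9.9) = 17 / 8.7 = 1.954 d.
2nd instar: 23 / (18.6 − 11.1) = 23 / 7.5 = 3.067 d.
Sum = 8.021 ≈ 8.0 days.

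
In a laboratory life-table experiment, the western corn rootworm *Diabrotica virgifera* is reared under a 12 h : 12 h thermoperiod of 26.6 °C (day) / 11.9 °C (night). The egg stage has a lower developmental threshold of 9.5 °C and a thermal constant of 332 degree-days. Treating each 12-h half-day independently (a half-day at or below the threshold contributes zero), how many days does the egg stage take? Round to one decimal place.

Day half: max(0, 26.6 − 9.5) × 0.5 = 17.1 × 0.5 = 8.55 DD.
Night half: max(0, 11.9 − 9.5) × 0.5 = 2.4 × 0.5 = 1.20 DD.
Per 24 h: 9.75 DD/day.
Duration = 332 / 9.75 = 34.051 ≈ 34.1 days.

34.1 days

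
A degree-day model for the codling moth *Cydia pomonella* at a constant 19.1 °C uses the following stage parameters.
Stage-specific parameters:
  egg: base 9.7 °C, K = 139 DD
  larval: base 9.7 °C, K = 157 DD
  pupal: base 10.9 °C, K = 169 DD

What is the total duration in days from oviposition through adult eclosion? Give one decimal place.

52.1 days

egg: 139 / (19.1 − 9.7) = 139 / 9.4 = 14.787 d.
larval: 157 / (19.1 − 9.7) = 157 / 9.4 = 16.702 d.
pupal: 169 / (19.1 − 10.9) = 169 / 8.2 = 20.610 d.
Sum = 52.099 ≈ 52.1 days.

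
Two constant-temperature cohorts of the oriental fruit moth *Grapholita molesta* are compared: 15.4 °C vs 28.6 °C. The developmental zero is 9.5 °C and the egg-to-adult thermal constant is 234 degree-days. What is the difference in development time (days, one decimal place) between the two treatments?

At 15.4 °C: 234 / (15.4 − 9.5) = 234 / 5.9 = 39.661 d.
At 28.6 °C: 234 / (28.6 − 9.5) = 234 / 19.1 = 12.251 d.
Difference = |39.661 − 12.251| = 27.410 ≈ 27.4 days.

27.4 days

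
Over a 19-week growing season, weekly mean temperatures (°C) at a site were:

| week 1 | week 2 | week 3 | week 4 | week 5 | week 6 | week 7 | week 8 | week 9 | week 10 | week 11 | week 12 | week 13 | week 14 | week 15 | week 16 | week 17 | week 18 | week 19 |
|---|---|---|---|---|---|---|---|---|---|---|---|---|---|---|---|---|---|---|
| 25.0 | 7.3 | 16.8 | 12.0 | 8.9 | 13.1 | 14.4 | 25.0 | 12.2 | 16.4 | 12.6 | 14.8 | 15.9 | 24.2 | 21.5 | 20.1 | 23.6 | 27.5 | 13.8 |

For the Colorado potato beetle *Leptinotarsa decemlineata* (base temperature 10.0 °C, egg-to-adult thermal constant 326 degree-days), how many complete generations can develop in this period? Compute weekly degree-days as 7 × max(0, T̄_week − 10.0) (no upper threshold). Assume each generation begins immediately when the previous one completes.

Weekly DD (7 × max(0, T̄ − 10.0)): 105.0, 0.0, 47.6, 14.0, 0.0, 21.7, 30.8, 105.0, 15.4, 44.8, 18.2, 33.6, 41.3, 99.4, 80.5, 70.7, 95.2, 122.5, 26.6.
Season total = 972.3 DD.
Complete generations = ⌊972.3 / 326⌋ = 2.

2 generations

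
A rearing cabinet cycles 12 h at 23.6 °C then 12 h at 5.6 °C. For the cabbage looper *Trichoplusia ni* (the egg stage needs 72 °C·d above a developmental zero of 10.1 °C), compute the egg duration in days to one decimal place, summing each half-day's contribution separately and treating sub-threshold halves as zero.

10.7 days

Day half: max(0, 23.6 − 10.1) × 0.5 = 13.5 × 0.5 = 6.75 DD.
Night half: max(0, 5.6 − 10.1) × 0.5 = 0.0 × 0.5 = 0.00 DD.
Per 24 h: 6.75 DD/day.
Duration = 72 / 6.75 = 10.667 ≈ 10.7 days.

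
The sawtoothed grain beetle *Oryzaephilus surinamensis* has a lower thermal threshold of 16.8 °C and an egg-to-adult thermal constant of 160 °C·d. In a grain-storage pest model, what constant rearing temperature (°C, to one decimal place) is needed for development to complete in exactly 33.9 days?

Required daily accumulation = 160 / 33.9 = 4.720 DD/day.
T = T_base + 4.720 = 16.8 + 4.720 = 21.520 ≈ 21.5 °C.

21.5 °C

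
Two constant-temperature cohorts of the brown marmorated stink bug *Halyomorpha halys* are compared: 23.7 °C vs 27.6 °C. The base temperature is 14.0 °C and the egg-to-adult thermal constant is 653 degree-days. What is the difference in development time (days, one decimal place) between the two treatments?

At 23.7 °C: 653 / (23.7 − 14.0) = 653 / 9.7 = 67.320 d.
At 27.6 °C: 653 / (27.6 − 14.0) = 653 / 13.6 = 48.015 d.
Difference = |67.320 − 48.015| = 19.305 ≈ 19.3 days.

19.3 days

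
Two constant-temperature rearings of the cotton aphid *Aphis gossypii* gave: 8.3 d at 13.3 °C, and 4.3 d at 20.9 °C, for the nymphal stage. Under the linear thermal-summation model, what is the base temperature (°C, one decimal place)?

Equal thermal constants: D₁(T₁ − T_b) = D₂(T₂ − T_b).
8.3·(13.3 − T_b) = 4.3·(20.9 − T_b)
T_b = (8.3·13.3 − 4.3·20.9) / (8.3 − 4.3) = 20.52 / 4.0 = 5.130 °C ≈ 5.1 °C.

5.1 °C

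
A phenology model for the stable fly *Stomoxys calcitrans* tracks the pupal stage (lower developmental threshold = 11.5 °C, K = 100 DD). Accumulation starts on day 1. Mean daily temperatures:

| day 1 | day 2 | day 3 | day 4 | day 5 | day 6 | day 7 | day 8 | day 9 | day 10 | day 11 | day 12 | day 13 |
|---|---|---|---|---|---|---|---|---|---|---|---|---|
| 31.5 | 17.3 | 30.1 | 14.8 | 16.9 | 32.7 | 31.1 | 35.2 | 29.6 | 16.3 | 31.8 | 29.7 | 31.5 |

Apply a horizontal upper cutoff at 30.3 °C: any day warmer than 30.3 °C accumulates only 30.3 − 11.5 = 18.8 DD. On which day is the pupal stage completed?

day 8

Daily DD above 11.5 °C (capped at 18.8): 18.8, 5.8, 18.6, 3.3, 5.4, 18.8, 18.8, 18.8, 18.1, 4.8, 18.8, 18.2, 18.8.
Cumulative: 18.8, 24.6, 43.2, 46.5, 51.9, 70.7, 89.5, 108.3, 126.4, 131.2, 150.0, 168.2, 187.0.
The total first reaches 100 DD on day 8.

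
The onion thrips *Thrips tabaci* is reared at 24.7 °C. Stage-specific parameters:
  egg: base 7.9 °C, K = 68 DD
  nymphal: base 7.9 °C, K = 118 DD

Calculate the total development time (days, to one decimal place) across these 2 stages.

egg: 68 / (24.7 − 7.9) = 68 / 16.8 = 4.048 d.
nymphal: 118 / (24.7 − 7.9) = 118 / 16.8 = 7.024 d.
Sum = 11.071 ≈ 11.1 days.

11.1 days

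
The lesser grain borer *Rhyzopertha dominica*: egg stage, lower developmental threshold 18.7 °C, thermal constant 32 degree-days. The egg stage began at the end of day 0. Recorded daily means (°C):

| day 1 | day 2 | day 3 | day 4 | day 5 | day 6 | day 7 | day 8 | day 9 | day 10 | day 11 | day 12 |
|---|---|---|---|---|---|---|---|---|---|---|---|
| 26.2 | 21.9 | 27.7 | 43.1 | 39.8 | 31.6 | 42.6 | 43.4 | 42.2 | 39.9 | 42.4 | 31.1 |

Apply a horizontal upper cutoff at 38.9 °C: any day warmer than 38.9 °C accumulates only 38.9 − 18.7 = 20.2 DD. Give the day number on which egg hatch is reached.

Daily DD above 18.7 °C (capped at 20.2): 7.5, 3.2, 9.0, 20.2, 20.2, 12.9, 20.2, 20.2, 20.2, 20.2, 20.2, 12.4.
Cumulative: 7.5, 10.7, 19.7, 39.9, 60.1, 73.0, 93.2, 113.4, 133.6, 153.8, 174.0, 186.4.
The total first reaches 32 DD on day 4.

day 4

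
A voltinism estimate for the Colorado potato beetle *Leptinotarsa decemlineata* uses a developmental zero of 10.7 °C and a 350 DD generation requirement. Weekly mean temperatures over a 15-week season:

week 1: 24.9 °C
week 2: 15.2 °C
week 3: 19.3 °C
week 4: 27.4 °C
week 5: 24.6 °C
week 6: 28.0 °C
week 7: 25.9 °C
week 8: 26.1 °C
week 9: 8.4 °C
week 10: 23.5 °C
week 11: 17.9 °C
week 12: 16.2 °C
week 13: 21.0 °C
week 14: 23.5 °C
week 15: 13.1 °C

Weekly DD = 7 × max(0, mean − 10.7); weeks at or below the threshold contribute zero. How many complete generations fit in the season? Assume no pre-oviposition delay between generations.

Weekly DD (7 × max(0, T̄ − 10.7)): 99.4, 31.5, 60.2, 116.9, 97.3, 121.1, 106.4, 107.8, 0.0, 89.6, 50.4, 38.5, 72.1, 89.6, 16.8.
Season total = 1097.6 DD.
Complete generations = ⌊1097.6 / 350⌋ = 3.

3 generations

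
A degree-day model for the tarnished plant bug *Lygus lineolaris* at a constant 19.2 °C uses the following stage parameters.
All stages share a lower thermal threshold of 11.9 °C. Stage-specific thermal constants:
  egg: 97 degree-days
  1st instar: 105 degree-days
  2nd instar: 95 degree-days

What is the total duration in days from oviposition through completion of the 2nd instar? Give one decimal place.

40.7 days

Daily accumulation at 19.2 °C = 19.2 − 11.9 = 7.3 DD/day.
Total K = 97 + 105 + 95 = 297 DD.
Total duration = 297 / 7.3 = 40.685 ≈ 40.7 days.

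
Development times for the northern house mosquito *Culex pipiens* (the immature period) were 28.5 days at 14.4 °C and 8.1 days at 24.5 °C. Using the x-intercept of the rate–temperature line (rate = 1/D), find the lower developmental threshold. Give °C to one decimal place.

Under the model K = D·(T − T_b), so D₁·(T₁ − T_b) = D₂·(T₂ − T_b).
28.5·(14.4 − T_b) = 8.1·(24.5 − T_b)
T_b = (28.5·14.4 − 8.1·24.5) / (28.5 − 8.1) = 211.95 / 20.4 = 10.390 °C ≈ 10.4 °C.

10.4 °C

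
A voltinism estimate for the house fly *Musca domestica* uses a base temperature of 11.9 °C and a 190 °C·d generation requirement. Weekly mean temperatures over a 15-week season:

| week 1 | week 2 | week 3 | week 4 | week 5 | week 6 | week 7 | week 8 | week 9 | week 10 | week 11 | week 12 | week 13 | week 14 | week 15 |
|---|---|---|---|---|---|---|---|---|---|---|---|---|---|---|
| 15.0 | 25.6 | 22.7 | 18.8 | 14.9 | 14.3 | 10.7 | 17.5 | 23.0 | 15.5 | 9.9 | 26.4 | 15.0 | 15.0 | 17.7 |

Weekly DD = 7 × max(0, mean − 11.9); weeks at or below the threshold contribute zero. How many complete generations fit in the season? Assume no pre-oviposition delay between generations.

3 generations

Weekly DD (7 × max(0, T̄ − 11.9)): 21.7, 95.9, 75.6, 48.3, 21.0, 16.8, 0.0, 39.2, 77.7, 25.2, 0.0, 101.5, 21.7, 21.7, 40.6.
Season total = 606.9 DD.
Complete generations = ⌊606.9 / 190⌋ = 3.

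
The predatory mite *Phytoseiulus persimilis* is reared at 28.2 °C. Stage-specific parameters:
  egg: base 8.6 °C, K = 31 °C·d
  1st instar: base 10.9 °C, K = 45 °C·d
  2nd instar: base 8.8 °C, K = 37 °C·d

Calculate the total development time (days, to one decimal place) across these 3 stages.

6.1 days

egg: 31 / (28.2 − 8.6) = 31 / 19.6 = 1.582 d.
1st instar: 45 / (28.2 − 10.9) = 45 / 17.3 = 2.601 d.
2nd instar: 37 / (28.2 − 8.8) = 37 / 19.4 = 1.907 d.
Sum = 6.090 ≈ 6.1 days.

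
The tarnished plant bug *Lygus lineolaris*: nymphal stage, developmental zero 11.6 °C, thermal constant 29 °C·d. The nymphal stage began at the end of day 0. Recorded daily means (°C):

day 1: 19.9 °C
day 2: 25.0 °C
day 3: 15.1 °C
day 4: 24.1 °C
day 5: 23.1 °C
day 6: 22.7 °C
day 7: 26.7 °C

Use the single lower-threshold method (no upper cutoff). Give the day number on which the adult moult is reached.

Daily DD above 11.6 °C: 8.3, 13.4, 3.5, 12.5, 11.5, 11.1, 15.1.
Cumulative: 8.3, 21.7, 25.2, 37.7, 49.2, 60.3, 75.4.
The total first reaches 29 DD on day 4.

day 4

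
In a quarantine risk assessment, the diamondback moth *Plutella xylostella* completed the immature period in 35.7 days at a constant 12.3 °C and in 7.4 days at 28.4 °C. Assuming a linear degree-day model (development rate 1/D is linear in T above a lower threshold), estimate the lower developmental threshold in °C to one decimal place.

8.1 °C

Linear rate model ⇒ the product D·(T − T_b) is constant across temperatures.
35.7·(12.3 − T_b) = 7.4·(28.4 − T_b)
T_b = (35.7·12.3 − 7.4·28.4) / (35.7 − 7.4) = 228.95 / 28.3 = 8.090 °C ≈ 8.1 °C.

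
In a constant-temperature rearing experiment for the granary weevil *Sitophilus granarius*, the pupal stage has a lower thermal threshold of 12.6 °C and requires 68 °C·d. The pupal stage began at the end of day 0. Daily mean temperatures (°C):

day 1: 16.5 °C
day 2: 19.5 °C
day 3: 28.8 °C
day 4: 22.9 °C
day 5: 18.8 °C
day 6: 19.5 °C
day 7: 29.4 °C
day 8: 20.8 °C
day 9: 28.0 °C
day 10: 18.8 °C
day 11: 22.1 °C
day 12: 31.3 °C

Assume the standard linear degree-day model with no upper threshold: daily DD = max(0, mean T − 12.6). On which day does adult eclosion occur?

Daily DD above 12.6 °C: 3.9, 6.9, 16.2, 10.3, 6.2, 6.9, 16.8, 8.2, 15.4, 6.2, 9.5, 18.7.
Cumulative: 3.9, 10.8, 27.0, 37.3, 43.5, 50.4, 67.2, 75.4, 90.8, 97.0, 106.5, 125.2.
The total first reaches 68 DD on day 8.

day 8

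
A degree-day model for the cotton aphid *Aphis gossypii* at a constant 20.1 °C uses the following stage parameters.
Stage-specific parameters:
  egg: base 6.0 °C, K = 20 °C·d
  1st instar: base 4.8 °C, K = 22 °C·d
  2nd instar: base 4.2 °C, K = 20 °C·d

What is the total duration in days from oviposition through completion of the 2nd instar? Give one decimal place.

4.1 days

egg: 20 / (20.1 − 6.0) = 20 / 14.1 = 1.418 d.
1st instar: 22 / (20.1 − 4.8) = 22 / 15.3 = 1.438 d.
2nd instar: 20 / (20.1 − 4.2) = 20 / 15.9 = 1.258 d.
Sum = 4.114 ≈ 4.1 days.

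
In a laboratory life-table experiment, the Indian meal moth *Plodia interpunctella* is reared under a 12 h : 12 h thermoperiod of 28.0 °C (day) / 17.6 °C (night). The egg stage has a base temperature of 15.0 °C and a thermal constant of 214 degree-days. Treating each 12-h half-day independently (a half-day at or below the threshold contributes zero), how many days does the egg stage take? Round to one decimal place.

27.4 days

Day half: max(0, 28.0 − 15.0) × 0.5 = 13.0 × 0.5 = 6.50 DD.
Night half: max(0, 17.6 − 15.0) × 0.5 = 2.6 × 0.5 = 1.30 DD.
Per 24 h: 7.80 DD/day.
Duration = 214 / 7.80 = 27.436 ≈ 27.4 days.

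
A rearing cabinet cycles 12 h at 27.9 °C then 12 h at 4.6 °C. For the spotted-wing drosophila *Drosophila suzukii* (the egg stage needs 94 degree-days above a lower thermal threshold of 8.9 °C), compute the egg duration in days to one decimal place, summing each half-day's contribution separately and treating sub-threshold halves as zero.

Day half: max(0, 27.9 − 8.9) × 0.5 = 19.0 × 0.5 = 9.50 DD.
Night half: max(0, 4.6 − 8.9) × 0.5 = 0.0 × 0.5 = 0.00 DD.
Per 24 h: 9.50 DD/day.
Duration = 94 / 9.50 = 9.895 ≈ 9.9 days.

9.9 days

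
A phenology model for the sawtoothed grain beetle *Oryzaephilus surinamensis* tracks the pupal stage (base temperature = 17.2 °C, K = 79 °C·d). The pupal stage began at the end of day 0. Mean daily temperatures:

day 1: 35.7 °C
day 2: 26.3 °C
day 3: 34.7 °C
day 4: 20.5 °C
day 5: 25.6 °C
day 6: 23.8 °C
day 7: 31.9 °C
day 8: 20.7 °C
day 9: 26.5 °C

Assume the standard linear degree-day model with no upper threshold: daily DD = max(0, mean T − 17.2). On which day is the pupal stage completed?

Daily DD above 17.2 °C: 18.5, 9.1, 17.5, 3.3, 8.4, 6.6, 14.7, 3.5, 9.3.
Cumulative: 18.5, 27.6, 45.1, 48.4, 56.8, 63.4, 78.1, 81.6, 90.9.
The total first reaches 79 DD on day 8.

day 8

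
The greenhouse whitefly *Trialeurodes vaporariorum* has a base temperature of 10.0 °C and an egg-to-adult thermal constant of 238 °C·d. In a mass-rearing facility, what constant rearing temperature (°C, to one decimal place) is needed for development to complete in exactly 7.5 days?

Required daily accumulation = 238 / 7.5 = 31.733 DD/day.
T = T_base + 31.733 = 10.0 + 31.733 = 41.733 ≈ 41.7 °C.

41.7 °C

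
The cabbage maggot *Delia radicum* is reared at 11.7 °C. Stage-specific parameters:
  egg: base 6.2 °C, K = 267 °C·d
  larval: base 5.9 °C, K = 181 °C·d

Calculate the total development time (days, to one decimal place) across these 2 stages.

egg: 267 / (11.7 − 6.2) = 267 / 5.5 = 48.545 d.
larval: 181 / (11.7 − 5.9) = 181 / 5.8 = 31.207 d.
Sum = 79.752 ≈ 79.8 days.

79.8 days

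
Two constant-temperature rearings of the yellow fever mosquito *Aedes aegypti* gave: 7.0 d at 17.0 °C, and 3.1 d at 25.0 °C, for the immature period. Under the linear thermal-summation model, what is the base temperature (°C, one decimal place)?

Linear rate model ⇒ the product D·(T − T_b) is constant across temperatures.
7.0·(17.0 − T_b) = 3.1·(25.0 − T_b)
T_b = (7.0·17.0 − 3.1·25.0) / (7.0 − 3.1) = 41.50 / 3.9 = 10.641 °C ≈ 10.6 °C.

10.6 °C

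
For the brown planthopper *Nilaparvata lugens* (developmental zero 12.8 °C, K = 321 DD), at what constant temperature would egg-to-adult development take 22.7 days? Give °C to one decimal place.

26.9 °C

Required daily accumulation = 321 / 22.7 = 14.141 DD/day.
T = T_base + 14.141 = 12.8 + 14.141 = 26.941 ≈ 26.9 °C.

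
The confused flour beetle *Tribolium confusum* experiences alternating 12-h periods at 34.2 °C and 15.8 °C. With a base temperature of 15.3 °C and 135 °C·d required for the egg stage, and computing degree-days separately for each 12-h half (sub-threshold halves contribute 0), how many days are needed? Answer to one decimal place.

13.9 days

Day half: max(0, 34.2 − 15.3) × 0.5 = 18.9 × 0.5 = 9.45 DD.
Night half: max(0, 15.8 − 15.3) × 0.5 = 0.5 × 0.5 = 0.25 DD.
Per 24 h: 9.70 DD/day.
Duration = 135 / 9.70 = 13.918 ≈ 13.9 days.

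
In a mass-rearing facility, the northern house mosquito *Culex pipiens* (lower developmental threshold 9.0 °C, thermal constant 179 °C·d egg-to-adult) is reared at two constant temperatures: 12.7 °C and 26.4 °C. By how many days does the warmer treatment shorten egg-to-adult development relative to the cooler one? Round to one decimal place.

38.1 days

At 12.7 °C: 179 / (12.7 − 9.0) = 179 / 3.7 = 48.378 d.
At 26.4 °C: 179 / (26.4 − 9.0) = 179 / 17.4 = 10.287 d.
Difference = |48.378 − 10.287| = 38.091 ≈ 38.1 days.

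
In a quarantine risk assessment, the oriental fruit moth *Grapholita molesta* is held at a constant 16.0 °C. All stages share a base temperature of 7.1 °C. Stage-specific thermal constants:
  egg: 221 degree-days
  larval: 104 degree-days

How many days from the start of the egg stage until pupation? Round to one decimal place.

Daily accumulation at 16.0 °C = 16.0 − 7.1 = 8.9 DD/day.
Total K = 221 + 104 = 325 DD.
Total duration = 325 / 8.9 = 36.517 ≈ 36.5 days.

36.5 days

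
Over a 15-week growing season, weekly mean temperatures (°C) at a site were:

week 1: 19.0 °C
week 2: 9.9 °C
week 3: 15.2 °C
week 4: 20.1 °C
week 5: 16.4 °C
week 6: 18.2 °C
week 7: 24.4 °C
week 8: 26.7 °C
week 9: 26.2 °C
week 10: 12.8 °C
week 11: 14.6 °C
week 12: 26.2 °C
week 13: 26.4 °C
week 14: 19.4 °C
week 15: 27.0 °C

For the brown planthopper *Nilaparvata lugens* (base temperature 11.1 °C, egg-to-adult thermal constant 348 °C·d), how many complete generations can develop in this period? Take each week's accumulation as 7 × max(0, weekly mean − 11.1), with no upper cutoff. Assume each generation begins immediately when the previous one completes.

Weekly DD (7 × max(0, T̄ − 11.1)): 55.3, 0.0, 28.7, 63.0, 37.1, 49.7, 93.1, 109.2, 105.7, 11.9, 24.5, 105.7, 107.1, 58.1, 111.3.
Season total = 960.4 DD.
Complete generations = ⌊960.4 / 348⌋ = 2.

2 generations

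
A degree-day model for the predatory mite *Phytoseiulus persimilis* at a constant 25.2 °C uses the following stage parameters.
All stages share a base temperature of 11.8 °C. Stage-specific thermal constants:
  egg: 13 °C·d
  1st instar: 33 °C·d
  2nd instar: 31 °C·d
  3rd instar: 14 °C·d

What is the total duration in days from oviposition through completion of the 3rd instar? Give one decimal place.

Daily accumulation at 25.2 °C = 25.2 − 11.8 = 13.4 DD/day.
Total K = 13 + 33 + 31 + 14 = 91 DD.
Total duration = 91 / 13.4 = 6.791 ≈ 6.8 days.

6.8 days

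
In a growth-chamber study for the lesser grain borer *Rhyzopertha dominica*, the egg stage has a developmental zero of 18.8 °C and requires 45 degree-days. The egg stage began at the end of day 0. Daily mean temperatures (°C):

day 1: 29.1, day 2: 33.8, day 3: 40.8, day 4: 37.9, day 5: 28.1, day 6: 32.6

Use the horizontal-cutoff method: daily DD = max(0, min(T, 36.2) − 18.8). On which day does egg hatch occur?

day 4

Daily DD above 18.8 °C (capped at 17.4): 10.3, 15.0, 17.4, 17.4, 9.3, 13.8.
Cumulative: 10.3, 25.3, 42.7, 60.1, 69.4, 83.2.
The total first reaches 45 DD on day 4.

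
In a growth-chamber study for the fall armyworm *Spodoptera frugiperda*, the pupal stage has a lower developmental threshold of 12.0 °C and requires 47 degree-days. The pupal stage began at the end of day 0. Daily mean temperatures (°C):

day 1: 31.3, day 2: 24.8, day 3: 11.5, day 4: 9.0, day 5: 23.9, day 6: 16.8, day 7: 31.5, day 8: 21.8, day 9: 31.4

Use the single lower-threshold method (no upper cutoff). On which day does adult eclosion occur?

Daily DD above 12.0 °C: 19.3, 12.8, 0.0, 0.0, 11.9, 4.8, 19.5, 9.8, 19.4.
Cumulative: 19.3, 32.1, 32.1, 32.1, 44.0, 48.8, 68.3, 78.1, 97.5.
The total first reaches 47 DD on day 6.

day 6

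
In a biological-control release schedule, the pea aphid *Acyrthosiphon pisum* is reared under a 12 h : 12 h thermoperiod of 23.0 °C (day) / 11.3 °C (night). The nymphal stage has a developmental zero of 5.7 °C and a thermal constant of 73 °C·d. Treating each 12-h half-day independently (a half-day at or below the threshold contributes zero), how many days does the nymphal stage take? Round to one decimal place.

Day half: max(0, 23.0 − 5.7) × 0.5 = 17.3 × 0.5 = 8.65 DD.
Night half: max(0, 11.3 − 5.7) × 0.5 = 5.6 × 0.5 = 2.80 DD.
Per 24 h: 11.45 DD/day.
Duration = 73 / 11.45 = 6.376 ≈ 6.4 days.

6.4 days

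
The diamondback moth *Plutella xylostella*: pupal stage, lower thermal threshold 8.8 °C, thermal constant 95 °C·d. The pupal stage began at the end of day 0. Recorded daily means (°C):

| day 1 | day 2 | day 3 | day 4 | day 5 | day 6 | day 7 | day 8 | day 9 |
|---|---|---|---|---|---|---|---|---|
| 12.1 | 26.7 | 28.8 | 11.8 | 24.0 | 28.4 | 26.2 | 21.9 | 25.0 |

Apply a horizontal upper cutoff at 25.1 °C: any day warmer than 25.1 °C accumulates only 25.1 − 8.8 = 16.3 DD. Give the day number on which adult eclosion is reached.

Daily DD above 8.8 °C (capped at 16.3): 3.3, 16.3, 16.3, 3.0, 15.2, 16.3, 16.3, 13.1, 16.2.
Cumulative: 3.3, 19.6, 35.9, 38.9, 54.1, 70.4, 86.7, 99.8, 116.0.
The total first reaches 95 DD on day 8.

day 8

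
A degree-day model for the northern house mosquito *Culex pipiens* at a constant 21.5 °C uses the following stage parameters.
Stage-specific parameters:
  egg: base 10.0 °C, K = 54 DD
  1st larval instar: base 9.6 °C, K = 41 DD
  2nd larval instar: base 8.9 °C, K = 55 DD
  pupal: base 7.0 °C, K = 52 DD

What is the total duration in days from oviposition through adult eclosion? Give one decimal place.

egg: 54 / (21.5 − 10.0) = 54 / 11.5 = 4.696 d.
1st larval instar: 41 / (21.5 − 9.6) = 41 / 11.9 = 3.445 d.
2nd larval instar: 55 / (21.5 − 8.9) = 55 / 12.6 = 4.365 d.
pupal: 52 / (21.5 − 7.0) = 52 / 14.5 = 3.586 d.
Sum = 16.092 ≈ 16.1 days.

16.1 days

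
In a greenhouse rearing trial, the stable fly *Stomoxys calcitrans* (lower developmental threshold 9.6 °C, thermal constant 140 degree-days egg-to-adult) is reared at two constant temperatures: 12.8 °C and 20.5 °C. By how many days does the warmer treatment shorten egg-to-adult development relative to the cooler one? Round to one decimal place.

30.9 days

At 12.8 °C: 140 / (12.8 − 9.6) = 140 / 3.2 = 43.750 d.
At 20.5 °C: 140 / (20.5 − 9.6) = 140 / 10.9 = 12.844 d.
Difference = |43.750 − 12.844| = 30.906 ≈ 30.9 days.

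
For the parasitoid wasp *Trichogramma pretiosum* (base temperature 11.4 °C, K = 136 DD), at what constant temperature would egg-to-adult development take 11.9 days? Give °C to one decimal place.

22.8 °C

Required daily accumulation = 136 / 11.9 = 11.429 DD/day.
T = T_base + 11.429 = 11.4 + 11.429 = 22.829 ≈ 22.8 °C.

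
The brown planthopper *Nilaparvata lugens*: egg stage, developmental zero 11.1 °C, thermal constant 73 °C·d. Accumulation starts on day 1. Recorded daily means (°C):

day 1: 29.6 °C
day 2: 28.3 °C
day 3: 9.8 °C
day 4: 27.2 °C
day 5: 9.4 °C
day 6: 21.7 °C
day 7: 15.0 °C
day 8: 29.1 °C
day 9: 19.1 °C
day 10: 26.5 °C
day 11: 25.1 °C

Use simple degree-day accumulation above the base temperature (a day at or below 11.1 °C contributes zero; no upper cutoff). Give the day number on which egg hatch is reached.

day 8

Daily DD above 11.1 °C: 18.5, 17.2, 0.0, 16.1, 0.0, 10.6, 3.9, 18.0, 8.0, 15.4, 14.0.
Cumulative: 18.5, 35.7, 35.7, 51.8, 51.8, 62.4, 66.3, 84.3, 92.3, 107.7, 121.7.
The total first reaches 73 DD on day 8.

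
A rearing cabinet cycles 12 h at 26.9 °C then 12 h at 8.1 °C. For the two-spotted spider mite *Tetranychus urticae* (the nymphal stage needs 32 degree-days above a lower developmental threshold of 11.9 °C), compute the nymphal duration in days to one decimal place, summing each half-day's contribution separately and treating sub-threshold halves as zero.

4.3 days

Day half: max(0, 26.9 − 11.9) × 0.5 = 15.0 × 0.5 = 7.50 DD.
Night half: max(0, 8.1 − 11.9) × 0.5 = 0.0 × 0.5 = 0.00 DD.
Per 24 h: 7.50 DD/day.
Duration = 32 / 7.50 = 4.267 ≈ 4.3 days.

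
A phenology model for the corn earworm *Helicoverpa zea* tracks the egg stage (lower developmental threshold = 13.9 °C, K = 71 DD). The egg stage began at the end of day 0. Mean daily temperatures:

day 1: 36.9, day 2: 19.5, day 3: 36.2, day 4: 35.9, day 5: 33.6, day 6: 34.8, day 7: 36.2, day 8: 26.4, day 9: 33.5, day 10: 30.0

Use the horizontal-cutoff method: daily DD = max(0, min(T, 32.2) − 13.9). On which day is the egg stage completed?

day 5

Daily DD above 13.9 °C (capped at 18.3): 18.3, 5.6, 18.3, 18.3, 18.3, 18.3, 18.3, 12.5, 18.3, 16.1.
Cumulative: 18.3, 23.9, 42.2, 60.5, 78.8, 97.1, 115.4, 127.9, 146.2, 162.3.
The total first reaches 71 DD on day 5.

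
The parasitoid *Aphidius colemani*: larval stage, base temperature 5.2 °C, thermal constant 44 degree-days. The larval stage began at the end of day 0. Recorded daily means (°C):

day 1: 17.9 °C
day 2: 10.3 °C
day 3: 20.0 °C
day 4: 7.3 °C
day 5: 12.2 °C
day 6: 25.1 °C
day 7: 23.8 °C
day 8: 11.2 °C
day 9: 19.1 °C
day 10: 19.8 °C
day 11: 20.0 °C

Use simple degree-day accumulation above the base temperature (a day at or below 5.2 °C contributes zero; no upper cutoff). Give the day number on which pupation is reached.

day 6

Daily DD above 5.2 °C: 12.7, 5.1, 14.8, 2.1, 7.0, 19.9, 18.6, 6.0, 13.9, 14.6, 14.8.
Cumulative: 12.7, 17.8, 32.6, 34.7, 41.7, 61.6, 80.2, 86.2, 100.1, 114.7, 129.5.
The total first reaches 44 DD on day 6.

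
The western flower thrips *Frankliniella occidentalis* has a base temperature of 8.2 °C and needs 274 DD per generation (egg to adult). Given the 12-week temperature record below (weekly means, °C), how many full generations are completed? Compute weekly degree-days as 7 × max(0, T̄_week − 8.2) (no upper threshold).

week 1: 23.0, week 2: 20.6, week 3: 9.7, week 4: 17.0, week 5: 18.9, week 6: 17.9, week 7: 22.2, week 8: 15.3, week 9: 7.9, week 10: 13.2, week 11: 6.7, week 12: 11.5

Weekly DD (7 × max(0, T̄ − 8.2)): 103.6, 86.8, 10.5, 61.6, 74.9, 67.9, 98.0, 49.7, 0.0, 35.0, 0.0, 23.1.
Season total = 611.1 DD.
Complete generations = ⌊611.1 / 274⌋ = 2.

2 generations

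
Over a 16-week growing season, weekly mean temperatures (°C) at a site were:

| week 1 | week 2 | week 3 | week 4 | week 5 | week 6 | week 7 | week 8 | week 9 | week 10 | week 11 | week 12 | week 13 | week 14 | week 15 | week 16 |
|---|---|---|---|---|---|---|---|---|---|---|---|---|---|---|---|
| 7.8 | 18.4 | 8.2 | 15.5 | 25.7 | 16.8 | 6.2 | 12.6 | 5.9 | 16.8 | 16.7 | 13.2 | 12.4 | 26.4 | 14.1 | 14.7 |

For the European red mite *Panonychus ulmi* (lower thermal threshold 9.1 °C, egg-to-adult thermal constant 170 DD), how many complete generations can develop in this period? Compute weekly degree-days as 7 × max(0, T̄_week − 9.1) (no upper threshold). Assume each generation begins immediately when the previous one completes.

Weekly DD (7 × max(0, T̄ − 9.1)): 0.0, 65.1, 0.0, 44.8, 116.2, 53.9, 0.0, 24.5, 0.0, 53.9, 53.2, 28.7, 23.1, 121.1, 35.0, 39.2.
Season total = 658.7 DD.
Complete generations = ⌊658.7 / 170⌋ = 3.

3 generations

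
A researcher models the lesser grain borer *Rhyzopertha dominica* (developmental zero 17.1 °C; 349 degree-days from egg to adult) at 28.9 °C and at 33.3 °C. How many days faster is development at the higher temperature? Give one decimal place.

8.0 days

At 28.9 °C: 349 / (28.9 − 17.1) = 349 / 11.8 = 29.576 d.
At 33.3 °C: 349 / (33.3 − 17.1) = 349 / 16.2 = 21.543 d.
Difference = |29.576 − 21.543| = 8.033 ≈ 8.0 days.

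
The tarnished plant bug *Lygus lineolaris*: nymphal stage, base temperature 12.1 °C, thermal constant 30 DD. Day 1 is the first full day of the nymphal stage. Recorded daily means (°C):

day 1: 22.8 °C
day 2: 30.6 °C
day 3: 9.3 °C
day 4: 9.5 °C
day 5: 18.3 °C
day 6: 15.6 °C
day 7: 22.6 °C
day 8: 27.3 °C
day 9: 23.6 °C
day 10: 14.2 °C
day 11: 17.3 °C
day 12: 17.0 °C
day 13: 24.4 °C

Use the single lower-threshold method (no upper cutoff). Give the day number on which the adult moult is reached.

day 5

Daily DD above 12.1 °C: 10.7, 18.5, 0.0, 0.0, 6.2, 3.5, 10.5, 15.2, 11.5, 2.1, 5.2, 4.9, 12.3.
Cumulative: 10.7, 29.2, 29.2, 29.2, 35.4, 38.9, 49.4, 64.6, 76.1, 78.2, 83.4, 88.3, 100.6.
The total first reaches 30 DD on day 5.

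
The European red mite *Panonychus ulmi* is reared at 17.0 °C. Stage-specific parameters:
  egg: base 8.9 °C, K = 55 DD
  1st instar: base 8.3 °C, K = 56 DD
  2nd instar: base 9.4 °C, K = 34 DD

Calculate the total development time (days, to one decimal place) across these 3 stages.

17.7 days

egg: 55 / (17.0 − 8.9) = 55 / 8.1 = 6.790 d.
1st instar: 56 / (17.0 − 8.3) = 56 / 8.7 = 6.437 d.
2nd instar: 34 / (17.0 − 9.4) = 34 / 7.6 = 4.474 d.
Sum = 17.701 ≈ 17.7 days.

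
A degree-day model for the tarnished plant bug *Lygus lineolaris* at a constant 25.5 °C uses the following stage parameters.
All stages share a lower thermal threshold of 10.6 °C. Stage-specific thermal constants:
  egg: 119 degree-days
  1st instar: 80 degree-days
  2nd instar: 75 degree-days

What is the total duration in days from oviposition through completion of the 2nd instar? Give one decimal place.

18.4 days

Daily accumulation at 25.5 °C = 25.5 − 10.6 = 14.9 DD/day.
Total K = 119 + 80 + 75 = 274 DD.
Total duration = 274 / 14.9 = 18.389 ≈ 18.4 days.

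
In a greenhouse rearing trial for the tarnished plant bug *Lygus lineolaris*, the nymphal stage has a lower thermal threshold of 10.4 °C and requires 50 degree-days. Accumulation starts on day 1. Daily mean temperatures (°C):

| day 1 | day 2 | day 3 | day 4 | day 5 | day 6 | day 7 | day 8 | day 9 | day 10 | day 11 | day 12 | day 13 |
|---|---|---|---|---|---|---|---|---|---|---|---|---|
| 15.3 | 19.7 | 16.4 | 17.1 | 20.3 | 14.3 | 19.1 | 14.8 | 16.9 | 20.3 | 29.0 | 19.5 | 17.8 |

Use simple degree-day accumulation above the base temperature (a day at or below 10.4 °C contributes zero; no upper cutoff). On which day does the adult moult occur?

Daily DD above 10.4 °C: 4.9, 9.3, 6.0, 6.7, 9.9, 3.9, 8.7, 4.4, 6.5, 9.9, 18.6, 9.1, 7.4.
Cumulative: 4.9, 14.2, 20.2, 26.9, 36.8, 40.7, 49.4, 53.8, 60.3, 70.2, 88.8, 97.9, 105.3.
The total first reaches 50 DD on day 8.

day 8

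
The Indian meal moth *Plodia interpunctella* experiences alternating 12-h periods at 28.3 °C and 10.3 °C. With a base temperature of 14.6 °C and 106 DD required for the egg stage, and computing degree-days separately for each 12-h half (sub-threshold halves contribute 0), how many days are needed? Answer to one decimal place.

15.5 days

Day half: max(0, 28.3 − 14.6) × 0.5 = 13.7 × 0.5 = 6.85 DD.
Night half: max(0, 10.3 − 14.6) × 0.5 = 0.0 × 0.5 = 0.00 DD.
Per 24 h: 6.85 DD/day.
Duration = 106 / 6.85 = 15.474 ≈ 15.5 days.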